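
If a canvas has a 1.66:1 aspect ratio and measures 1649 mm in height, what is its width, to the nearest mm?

2737 mm

1649 × 1.660 = 2737.34.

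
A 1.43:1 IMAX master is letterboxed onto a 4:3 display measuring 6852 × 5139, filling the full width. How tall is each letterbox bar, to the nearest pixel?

Content height = 6852 / 1.430 ≈ 4791.61 px.
5139 − 4791.61 = 347.39 px of bars (173.70 each).

174 px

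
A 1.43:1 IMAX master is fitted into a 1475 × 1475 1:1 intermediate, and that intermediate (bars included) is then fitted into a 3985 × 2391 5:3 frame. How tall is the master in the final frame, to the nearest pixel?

1672 px

Inside the 1475×1475 canvas the master is width-limited at 1475.00 × 1031.47.
Second fit — the 1:1 canvas into 3985×2391 spans the height: 2391.00 × 2391.00 (×1.6210 from 1475×1475).
The master scales with it: height 1031.47 × 1.6210 ≈ 1672.03.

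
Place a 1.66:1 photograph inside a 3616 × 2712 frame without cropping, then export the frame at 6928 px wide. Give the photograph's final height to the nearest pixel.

At 3616×2712 the photograph is width-limited, so height = 3616 / 1.660 ≈ 2178.31 px.
Resizing to 6928 px wide multiplies everything by 1.9159: 2178.31 → 4173.49 px.

4173 px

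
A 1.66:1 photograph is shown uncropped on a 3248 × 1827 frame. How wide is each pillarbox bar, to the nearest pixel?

1.66:1 is narrower than 16:9, so it spans the full height.
Content width = 1827 × 1.660 ≈ 3032.82 px.
Leftover width: 3248 − 3032.82 = 215.18 px → 107.59 each side.

108 px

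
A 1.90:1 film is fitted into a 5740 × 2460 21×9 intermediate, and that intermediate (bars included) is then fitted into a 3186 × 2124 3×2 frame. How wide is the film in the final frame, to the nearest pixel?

Inside the 5740×2460 canvas the film is height-limited at 4674.00 × 2460.00.
21×9 in 3186×2124: fills the width, so the intermediate becomes 3186.00 × 1365.43 — a scale of ×0.5551.
So the film's width is 4674.00 × 0.5551 ≈ 2594.31.

2594 px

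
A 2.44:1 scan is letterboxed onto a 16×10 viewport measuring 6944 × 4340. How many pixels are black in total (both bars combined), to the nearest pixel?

2.44:1 (2.440) > 16×10 (1.600), so the scan fills the width.
Content height = 6944 / 2.440 ≈ 2845.9016 px.
Black = 4340 − 2845.9016 = 1494.0984 px.
That's 1494.0984 × 6944 ≈ 10375019 black pixels.

10375019 pixels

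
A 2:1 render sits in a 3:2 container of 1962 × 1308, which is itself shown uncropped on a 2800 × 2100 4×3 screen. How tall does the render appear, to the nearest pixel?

1400 px

2:1 in 1962×1308: fills the width, so the render is 1962.00 × 981.00.
The 3:2 canvas is width-limited in 2800×2100, giving 2800.00 × 1866.67; scale factor 1.4271.
Applying the same ×1.4271: 981.00 → 1400.00.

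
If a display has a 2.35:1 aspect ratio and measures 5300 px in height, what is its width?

12455 px

Width = 5300 × 2.350 = 12455.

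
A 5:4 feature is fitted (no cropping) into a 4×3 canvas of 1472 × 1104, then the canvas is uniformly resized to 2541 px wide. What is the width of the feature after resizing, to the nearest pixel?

In the 1472×1104 frame the feature fills the height: width = 1104 × 5/4 ≈ 1380.00 px.
Resizing to 2541 px wide multiplies everything by 1.7262: 1380.00 → 2382.19 px.

2382 px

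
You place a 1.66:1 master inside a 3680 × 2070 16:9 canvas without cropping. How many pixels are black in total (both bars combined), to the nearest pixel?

504666 pixels

Since 1.660 < 1.778, the master is height-limited.
Content width = 2070 × 1.660 ≈ 3436.2000 px.
3680 − 3436.2000 = 243.8000 px of bars.
Across the 2070-px span: 243.8000 × 2070 ≈ 504666 px.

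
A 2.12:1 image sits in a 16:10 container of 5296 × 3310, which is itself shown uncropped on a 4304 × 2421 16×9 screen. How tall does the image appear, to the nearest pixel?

First fit — 2.12:1 into 5296×3310 spans the width: 5296.00 × 2498.11.
16:10 in 4304×2421: fills the height, so the intermediate becomes 3873.60 × 2421.00 — a scale of ×0.7314.
Applying the same ×0.7314: 2498.11 → 1827.17.

1827 px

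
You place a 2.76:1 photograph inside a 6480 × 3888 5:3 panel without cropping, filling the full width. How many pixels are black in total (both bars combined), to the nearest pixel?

9980327 pixels

That makes the image 2347.8261 px tall (6480 / 2.760).
3888 − 2347.8261 = 1540.1739 px of bars.
That's 1540.1739 × 6480 ≈ 9980327 black pixels.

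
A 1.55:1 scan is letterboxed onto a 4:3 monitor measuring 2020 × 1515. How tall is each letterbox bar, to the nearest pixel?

1.55:1 is wider than 4:3, so it spans the full width.
Content height = 2020 / 1.550 ≈ 1303.23 px.
1515 − 1303.23 = 211.77 px of bars (105.89 each).

106 px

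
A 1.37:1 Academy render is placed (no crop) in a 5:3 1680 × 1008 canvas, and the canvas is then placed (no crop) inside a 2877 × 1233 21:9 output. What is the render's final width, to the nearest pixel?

1.37:1 Academy in 1680×1008: fills the height, so the render is 1380.96 × 1008.00.
The 5:3 canvas is height-limited in 2877×1233, giving 2055.00 × 1233.00; scale factor 1.2232.
The render scales with it: width 1380.96 × 1.2232 ≈ 1689.21.

1689 px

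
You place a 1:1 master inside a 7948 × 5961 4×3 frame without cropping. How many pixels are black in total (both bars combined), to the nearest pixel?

1:1 (1.000) < 4×3 (1.333), so the master fills the height.
The master is 5961 × 1/1 ≈ 5961.0000 px wide.
Black = 7948 − 5961.0000 = 1987.0000 px.
Across the 5961-px span: 1987.0000 × 5961 ≈ 11844507 px.

11844507 pixels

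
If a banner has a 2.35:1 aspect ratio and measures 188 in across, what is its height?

Height = 188 / 2.350 = 80.

80 in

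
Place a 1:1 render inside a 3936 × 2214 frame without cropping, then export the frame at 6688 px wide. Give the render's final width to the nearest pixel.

Fitted into 3936×2214, the render spans the height; its width is 2214 × 1/1 ≈ 2214.00 px.
Resizing to 6688 px wide multiplies everything by 1.6992: 2214.00 → 3762.00 px.

3762 px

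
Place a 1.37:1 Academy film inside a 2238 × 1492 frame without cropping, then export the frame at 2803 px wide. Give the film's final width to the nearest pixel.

2560 px

In the 2238×1492 frame the film fills the height: width = 1492 × 1.370 ≈ 2044.04 px.
Scaling 2238 → 2803 is ×1.2525, so the width becomes 2044.04 × 1.2525 ≈ 2560.07 px.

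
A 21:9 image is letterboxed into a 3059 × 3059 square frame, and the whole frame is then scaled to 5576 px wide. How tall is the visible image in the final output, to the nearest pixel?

2390 px

At 3059×3059 the image is width-limited, so height = 3059 × 9/21 ≈ 1311.00 px.
Resizing to 5576 px wide multiplies everything by 1.8228: 1311.00 → 2389.71 px.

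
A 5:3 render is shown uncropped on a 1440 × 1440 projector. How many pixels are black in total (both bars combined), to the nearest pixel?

5:3 (1.667) > 1:1 (1.000), so the render fills the width.
Content height = 1440 × 3/5 ≈ 864.0000 px.
1440 − 864.0000 = 576.0000 px of bars.
Bar area = 576.0000 × 1440 ≈ 829440 px.

829440 pixels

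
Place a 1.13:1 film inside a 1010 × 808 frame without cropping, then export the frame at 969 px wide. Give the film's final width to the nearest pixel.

In the 1010×808 frame the film fills the height: width = 808 × 1.130 ≈ 913.04 px.
Scaling 1010 → 969 is ×0.9594, so the width becomes 913.04 × 0.9594 ≈ 875.98 px.

876 px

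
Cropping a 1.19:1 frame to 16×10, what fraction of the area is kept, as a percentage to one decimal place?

74.4%

Going from 1.19:1 to 16×10 means cutting height while keeping width.
(1.190)/(1.600) ≈ 0.744 of the area survives.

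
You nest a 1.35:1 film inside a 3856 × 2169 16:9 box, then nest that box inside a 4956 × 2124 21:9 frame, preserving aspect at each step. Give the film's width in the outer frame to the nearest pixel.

First fit — 1.35:1 into 3856×2169 spans the height: 2928.15 × 2169.00.
Second fit — the 16:9 canvas into 4956×2124 spans the height: 3776.00 × 2124.00 (×0.9793 from 3856×2169).
The film scales with it: width 2928.15 × 0.9793 ≈ 2867.40.

2867 px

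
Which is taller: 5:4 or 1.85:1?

5:4

5:4 = 1.25 and 1.85; 1.85 > 1.25. The smaller width-to-height ratio is the taller frame.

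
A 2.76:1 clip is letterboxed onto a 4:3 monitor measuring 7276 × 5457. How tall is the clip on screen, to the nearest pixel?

2636 px

2.76:1 (2.760) > 4:3 (1.333), so the clip fills the width.
The clip is 7276 / 2.760 ≈ 2636.23 px tall.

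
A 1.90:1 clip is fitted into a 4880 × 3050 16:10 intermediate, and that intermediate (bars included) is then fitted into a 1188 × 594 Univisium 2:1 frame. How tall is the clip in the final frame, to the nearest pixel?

500 px

1.90:1 in 4880×3050: fills the width, so the clip is 4880.00 × 2568.42.
16:10 in 1188×594: fills the height, so the intermediate becomes 950.40 × 594.00 — a scale of ×0.1948.
The clip scales with it: height 2568.42 × 0.1948 ≈ 500.21.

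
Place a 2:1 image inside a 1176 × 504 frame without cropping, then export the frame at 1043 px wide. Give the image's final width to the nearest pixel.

Fitted into 1176×504, the image spans the height; its width is 504 × 2/1 ≈ 1008.00 px.
The frame scales by 1043/1176 = 0.8869; 1008.00 × 0.8869 ≈ 894.00 px.

894 px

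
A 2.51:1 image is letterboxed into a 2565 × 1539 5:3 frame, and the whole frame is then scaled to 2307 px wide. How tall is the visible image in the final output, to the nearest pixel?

In the 2565×1539 frame the image fills the width: height = 2565 / 2.510 ≈ 1021.91 px.
The frame scales by 2307/2565 = 0.8994; 1021.91 × 0.8994 ≈ 919.12 px.

919 px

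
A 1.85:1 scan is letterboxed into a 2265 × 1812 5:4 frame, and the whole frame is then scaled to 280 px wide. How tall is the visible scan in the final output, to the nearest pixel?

At 2265×1812 the scan is width-limited, so height = 2265 / 1.850 ≈ 1224.32 px.
The frame scales by 280/2265 = 0.1236; 1224.32 × 0.1236 ≈ 151.35 px.

151 px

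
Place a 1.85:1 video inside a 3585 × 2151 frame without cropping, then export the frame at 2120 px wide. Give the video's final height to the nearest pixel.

1146 px

At 3585×2151 the video is width-limited, so height = 3585 / 1.850 ≈ 1937.84 px.
The frame scales by 2120/3585 = 0.5914; 1937.84 × 0.5914 ≈ 1145.95 px.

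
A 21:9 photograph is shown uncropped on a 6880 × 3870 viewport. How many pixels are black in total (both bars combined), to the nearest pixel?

6339429 pixels

21:9 (2.333) > 16×9 (1.778), so the photograph fills the width.
That makes the image 2948.5714 px tall (6880 × 9/21).
3870 − 2948.5714 = 921.4286 px of bars.
Bar area = 921.4286 × 6880 ≈ 6339429 px.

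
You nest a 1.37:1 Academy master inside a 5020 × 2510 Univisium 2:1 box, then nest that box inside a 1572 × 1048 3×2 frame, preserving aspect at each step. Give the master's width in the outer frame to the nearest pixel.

First fit — 1.37:1 Academy into 5020×2510 spans the height: 3438.70 × 2510.00.
Second fit — the Univisium 2:1 canvas into 1572×1048 spans the width: 1572.00 × 786.00 (×0.3131 from 5020×2510).
Applying the same ×0.3131: 3438.70 → 1076.82.

1077 px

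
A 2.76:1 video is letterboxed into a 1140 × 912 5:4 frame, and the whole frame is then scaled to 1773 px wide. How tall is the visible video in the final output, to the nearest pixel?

642 px

Fitted into 1140×912, the video spans the width; its height is 1140 / 2.760 ≈ 413.04 px.
Resizing to 1773 px wide multiplies everything by 1.5553: 413.04 → 642.39 px.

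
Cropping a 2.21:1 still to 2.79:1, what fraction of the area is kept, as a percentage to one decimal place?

79.2%

2.79:1 is wider than 2.21:1, so the crop keeps the full width and trims the height.
(2.210)/(2.790) ≈ 0.792 of the area survives.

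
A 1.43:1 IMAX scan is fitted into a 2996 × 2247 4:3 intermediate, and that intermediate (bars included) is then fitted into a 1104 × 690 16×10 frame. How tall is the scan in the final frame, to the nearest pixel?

643 px

First fit — 1.43:1 IMAX into 2996×2247 spans the width: 2996.00 × 2095.10.
Second fit — the 4:3 canvas into 1104×690 spans the height: 920.00 × 690.00 (×0.3071 from 2996×2247).
Applying the same ×0.3071: 2095.10 → 643.36.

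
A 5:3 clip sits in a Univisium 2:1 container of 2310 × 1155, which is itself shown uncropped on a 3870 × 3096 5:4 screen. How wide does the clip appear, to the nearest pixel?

3225 px

5:3 in 2310×1155: fills the height, so the clip is 1925.00 × 1155.00.
Univisium 2:1 in 3870×3096: fills the width, so the intermediate becomes 3870.00 × 1935.00 — a scale of ×1.6753.
The clip scales with it: width 1925.00 × 1.6753 ≈ 3225.00.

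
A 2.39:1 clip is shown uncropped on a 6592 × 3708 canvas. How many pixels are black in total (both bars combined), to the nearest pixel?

6261352 pixels

2.39:1 is wider than 16:9, so it spans the full width.
The clip is 6592 / 2.390 ≈ 2758.1590 px tall.
Black = 3708 − 2758.1590 = 949.8410 px.
Bar area = 949.8410 × 6592 ≈ 6261352 px.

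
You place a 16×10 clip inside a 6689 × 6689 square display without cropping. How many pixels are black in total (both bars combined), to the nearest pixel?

16×10 (1.600) > square (1.000), so the clip fills the width.
That makes the image 4180.6250 px tall (6689 × 10/16).
Black = 6689 − 4180.6250 = 2508.3750 px.
Across the 6689-px span: 2508.3750 × 6689 ≈ 16778520 px.

16778520 pixels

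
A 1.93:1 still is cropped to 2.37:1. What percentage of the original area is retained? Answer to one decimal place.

Going from 1.93:1 to 2.37:1 means cutting height while keeping width.
(1.930)/(2.370) ≈ 0.814 of the area survives.

81.4%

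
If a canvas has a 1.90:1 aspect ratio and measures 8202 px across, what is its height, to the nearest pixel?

At 1.90:1, 8202 / 1.900 ≈ 4316.84.

4317 px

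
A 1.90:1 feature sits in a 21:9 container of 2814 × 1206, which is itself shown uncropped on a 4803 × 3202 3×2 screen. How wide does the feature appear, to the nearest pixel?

3911 px

1.90:1 in 2814×1206: fills the height, so the feature is 2291.40 × 1206.00.
Second fit — the 21:9 canvas into 4803×3202 spans the width: 4803.00 × 2058.43 (×1.7068 from 2814×1206).
The feature scales with it: width 2291.40 × 1.7068 ≈ 3911.01.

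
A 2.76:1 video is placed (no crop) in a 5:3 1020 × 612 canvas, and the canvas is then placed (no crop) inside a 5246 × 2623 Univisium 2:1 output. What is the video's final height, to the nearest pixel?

1584 px

First fit — 2.76:1 into 1020×612 spans the width: 1020.00 × 369.57.
Second fit — the 5:3 canvas into 5246×2623 spans the height: 4371.67 × 2623.00 (×4.2859 from 1020×612).
Applying the same ×4.2859: 369.57 → 1583.94.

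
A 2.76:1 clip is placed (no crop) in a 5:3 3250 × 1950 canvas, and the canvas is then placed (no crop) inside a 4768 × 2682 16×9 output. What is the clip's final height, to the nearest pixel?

1620 px

First fit — 2.76:1 into 3250×1950 spans the width: 3250.00 × 1177.54.
Second fit — the 5:3 canvas into 4768×2682 spans the height: 4470.00 × 2682.00 (×1.3754 from 3250×1950).
The clip scales with it: height 1177.54 × 1.3754 ≈ 1619.57.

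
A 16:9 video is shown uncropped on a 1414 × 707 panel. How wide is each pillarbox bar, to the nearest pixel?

16:9 (1.778) < 2:1 (2.000), so the video fills the height.
Content width = 707 × 16/9 ≈ 1256.89 px.
Leftover width: 1414 − 1256.89 = 157.11 px → 78.56 each side.

79 px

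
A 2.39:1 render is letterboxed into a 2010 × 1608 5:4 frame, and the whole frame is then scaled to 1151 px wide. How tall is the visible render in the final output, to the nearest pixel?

In the 2010×1608 frame the render fills the width: height = 2010 / 2.390 ≈ 841.00 px.
Resizing to 1151 px wide multiplies everything by 0.5726: 841.00 → 481.59 px.

482 px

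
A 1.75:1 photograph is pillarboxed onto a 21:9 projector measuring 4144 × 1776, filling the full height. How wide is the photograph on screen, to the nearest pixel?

That makes the image 3108.00 px wide (1776 × 1.750).

3108 px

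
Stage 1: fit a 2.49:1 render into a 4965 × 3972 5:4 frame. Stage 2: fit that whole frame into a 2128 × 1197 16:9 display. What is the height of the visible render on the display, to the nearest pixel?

First fit — 2.49:1 into 4965×3972 spans the width: 4965.00 × 1993.98.
Second fit — the 5:4 canvas into 2128×1197 spans the height: 1496.25 × 1197.00 (×0.3014 from 4965×3972).
Applying the same ×0.3014: 1993.98 → 600.90.

601 px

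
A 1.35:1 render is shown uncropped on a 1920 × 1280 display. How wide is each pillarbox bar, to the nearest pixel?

96 px

1.35:1 (1.350) < 3:2 (1.500), so the render fills the height.
That makes the image 1728.00 px wide (1280 × 1.350).
Leftover width: 1920 − 1728.00 = 192.00 px → 96.00 each side.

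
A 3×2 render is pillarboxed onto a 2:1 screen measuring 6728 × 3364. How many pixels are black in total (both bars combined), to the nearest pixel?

5658248 pixels

3×2 (1.500) < 2:1 (2.000), so the render fills the height.
The render is 3364 × 3/2 ≈ 5046.0000 px wide.
Leftover width: 6728 − 5046.0000 = 1682.0000 px.
That's 1682.0000 × 3364 ≈ 5658248 black pixels.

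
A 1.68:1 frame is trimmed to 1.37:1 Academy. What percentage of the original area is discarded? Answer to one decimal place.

18.5%

The height stays; only width is cut (since 1.37:1 Academy is narrower than 1.68:1).
(1.370)/(1.680) ≈ 0.815 of the area survives, leaving 18.45% discarded.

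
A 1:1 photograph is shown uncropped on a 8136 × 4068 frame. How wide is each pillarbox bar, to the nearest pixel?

2034 px

1:1 (1.000) < Univisium 2:1 (2.000), so the photograph fills the height.
The photograph is 4068 × 1/1 ≈ 4068.00 px wide.
Leftover width: 8136 − 4068.00 = 4068.00 px → 2034.00 each side.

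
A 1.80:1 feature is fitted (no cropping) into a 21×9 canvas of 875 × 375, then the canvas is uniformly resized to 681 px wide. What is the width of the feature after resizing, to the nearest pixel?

In the 875×375 frame the feature fills the height: width = 375 × 1.800 ≈ 675.00 px.
Resizing to 681 px wide multiplies everything by 0.7783: 675.00 → 525.34 px.

525 px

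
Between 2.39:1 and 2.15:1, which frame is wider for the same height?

2.39:1

2.39 and 2.15; 2.39 > 2.15.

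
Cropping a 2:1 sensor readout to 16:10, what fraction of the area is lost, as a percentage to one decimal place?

16:10 is narrower than 2:1, so the crop keeps the full height and trims the width.
Area ratio = (1.600)/(2.000) = 80.00%; the remaining 20.00% is cropped out.

20.0%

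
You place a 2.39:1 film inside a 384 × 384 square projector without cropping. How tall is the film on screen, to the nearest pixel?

161 px

2.39:1 is wider than square, so it spans the full width.
That makes the image 160.67 px tall (384 / 2.390).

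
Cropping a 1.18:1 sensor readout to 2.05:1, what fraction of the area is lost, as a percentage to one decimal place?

Going from 1.18:1 to 2.05:1 means cutting height while keeping width.
Fraction kept = (1.180)/(2.050) ≈ 57.56%, so 42.44% is lost.

42.4%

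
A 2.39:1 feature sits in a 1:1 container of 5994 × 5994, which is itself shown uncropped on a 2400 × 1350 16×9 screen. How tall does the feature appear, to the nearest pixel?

565 px

2.39:1 in 5994×5994: fills the width, so the feature is 5994.00 × 2507.95.
The 1:1 canvas is height-limited in 2400×1350, giving 1350.00 × 1350.00; scale factor 0.2252.
So the feature's height is 2507.95 × 0.2252 ≈ 564.85.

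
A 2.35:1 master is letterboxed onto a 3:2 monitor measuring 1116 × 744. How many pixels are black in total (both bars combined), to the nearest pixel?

2.35:1 (2.350) > 3:2 (1.500), so the master fills the width.
The master is 1116 / 2.350 ≈ 474.8936 px tall.
744 − 474.8936 = 269.1064 px of bars.
That's 269.1064 × 1116 ≈ 300323 black pixels.

300323 pixels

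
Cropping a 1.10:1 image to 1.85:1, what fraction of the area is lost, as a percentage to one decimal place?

40.5%

The width stays; only height is cut (since 1.85:1 is wider than 1.10:1).
Fraction kept = (1.100)/(1.850) ≈ 59.46%, so 40.54% is lost.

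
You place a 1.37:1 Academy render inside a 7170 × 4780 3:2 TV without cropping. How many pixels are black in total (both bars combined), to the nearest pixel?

2970292 pixels

Since 1.370 < 1.500, the render is height-limited.
Content width = 4780 × 1.370 ≈ 6548.6000 px.
Leftover width: 7170 − 6548.6000 = 621.4000 px.
That's 621.4000 × 4780 ≈ 2970292 black pixels.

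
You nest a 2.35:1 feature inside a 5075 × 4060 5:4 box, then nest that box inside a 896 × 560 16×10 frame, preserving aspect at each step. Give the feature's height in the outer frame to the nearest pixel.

298 px

First fit — 2.35:1 into 5075×4060 spans the width: 5075.00 × 2159.57.
5:4 in 896×560: fills the height, so the intermediate becomes 700.00 × 560.00 — a scale of ×0.1379.
Applying the same ×0.1379: 2159.57 → 297.87.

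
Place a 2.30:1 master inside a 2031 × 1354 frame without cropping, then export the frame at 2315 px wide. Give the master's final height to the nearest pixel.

At 2031×1354 the master is width-limited, so height = 2031 / 2.300 ≈ 883.04 px.
Resizing to 2315 px wide multiplies everything by 1.1398: 883.04 → 1006.52 px.

1007 px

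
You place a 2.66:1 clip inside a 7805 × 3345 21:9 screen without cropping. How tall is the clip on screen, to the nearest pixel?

2934 px

2.66:1 is wider than 21:9, so it spans the full width.
The clip is 7805 / 2.660 ≈ 2934.21 px tall.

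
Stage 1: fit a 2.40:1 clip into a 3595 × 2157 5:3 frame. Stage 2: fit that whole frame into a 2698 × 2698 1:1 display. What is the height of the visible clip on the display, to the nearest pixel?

Inside the 3595×2157 canvas the clip is width-limited at 3595.00 × 1497.92.
5:3 in 2698×2698: fills the width, so the intermediate becomes 2698.00 × 1618.80 — a scale of ×0.7505.
Applying the same ×0.7505: 1497.92 → 1124.17.

1124 px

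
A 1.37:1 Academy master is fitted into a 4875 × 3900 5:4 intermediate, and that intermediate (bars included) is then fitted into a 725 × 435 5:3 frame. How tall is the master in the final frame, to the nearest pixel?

1.37:1 Academy in 4875×3900: fills the width, so the master is 4875.00 × 3558.39.
The 5:4 canvas is height-limited in 725×435, giving 543.75 × 435.00; scale factor 0.1115.
Applying the same ×0.1115: 3558.39 → 396.90.

397 px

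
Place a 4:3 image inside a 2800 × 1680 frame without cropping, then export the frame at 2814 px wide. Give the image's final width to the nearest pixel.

2251 px

In the 2800×1680 frame the image fills the height: width = 1680 × 4/3 ≈ 2240.00 px.
The frame scales by 2814/2800 = 1.0050; 2240.00 × 1.0050 ≈ 2251.20 px.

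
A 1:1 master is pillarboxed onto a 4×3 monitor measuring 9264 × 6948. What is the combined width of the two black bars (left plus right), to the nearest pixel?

2316 px

Since 1.000 < 1.333, the master is height-limited.
The master is 6948 × 1/1 ≈ 6948.00 px wide.
9264 − 6948.00 = 2316.00 px of bars.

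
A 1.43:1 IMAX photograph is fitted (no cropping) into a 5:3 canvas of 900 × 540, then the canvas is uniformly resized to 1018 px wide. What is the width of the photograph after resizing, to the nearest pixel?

873 px

In the 900×540 frame the photograph fills the height: width = 540 × 1.430 ≈ 772.20 px.
The frame scales by 1018/900 = 1.1311; 772.20 × 1.1311 ≈ 873.44 px.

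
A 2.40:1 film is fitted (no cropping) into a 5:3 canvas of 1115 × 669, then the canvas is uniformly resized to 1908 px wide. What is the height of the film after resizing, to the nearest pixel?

Fitted into 1115×669, the film spans the width; its height is 1115 / 2.400 ≈ 464.58 px.
Resizing to 1908 px wide multiplies everything by 1.7112: 464.58 → 795.00 px.

795 px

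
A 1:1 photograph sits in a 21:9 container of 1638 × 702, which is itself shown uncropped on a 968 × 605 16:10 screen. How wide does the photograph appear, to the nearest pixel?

Inside the 1638×702 canvas the photograph is height-limited at 702.00 × 702.00.
Second fit — the 21:9 canvas into 968×605 spans the width: 968.00 × 414.86 (×0.5910 from 1638×702).
So the photograph's width is 702.00 × 0.5910 ≈ 414.86.

415 px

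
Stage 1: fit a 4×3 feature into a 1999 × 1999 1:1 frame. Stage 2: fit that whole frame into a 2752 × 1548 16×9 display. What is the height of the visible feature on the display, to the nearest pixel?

First fit — 4×3 into 1999×1999 spans the width: 1999.00 × 1499.25.
Second fit — the 1:1 canvas into 2752×1548 spans the height: 1548.00 × 1548.00 (×0.7744 from 1999×1999).
So the feature's height is 1499.25 × 0.7744 ≈ 1161.00.

1161 px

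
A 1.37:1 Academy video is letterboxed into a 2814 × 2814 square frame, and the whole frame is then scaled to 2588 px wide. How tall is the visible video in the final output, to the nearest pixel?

Fitted into 2814×2814, the video spans the width; its height is 2814 / 1.370 ≈ 2054.01 px.
Scaling 2814 → 2588 is ×0.9197, so the height becomes 2054.01 × 0.9197 ≈ 1889.05 px.

1889 px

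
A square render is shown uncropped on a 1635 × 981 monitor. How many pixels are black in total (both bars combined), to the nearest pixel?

square (1.000) < 5:3 (1.667), so the render fills the height.
The render is 981 × 1/1 ≈ 981.0000 px wide.
Leftover width: 1635 − 981.0000 = 654.0000 px.
That's 654.0000 × 981 ≈ 641574 black pixels.

641574 pixels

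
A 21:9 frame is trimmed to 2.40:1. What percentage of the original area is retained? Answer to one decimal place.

The width stays; only height is cut (since 2.40:1 is wider than 21:9).
Area ratio = (2.333)/(2.400) = 97.22% retained.

97.2%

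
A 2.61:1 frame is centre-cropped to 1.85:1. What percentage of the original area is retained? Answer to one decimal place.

70.9%

1.85:1 is narrower than 2.61:1, so the crop keeps the full height and trims the width.
Area ratio = (1.850)/(2.610) = 70.88% retained.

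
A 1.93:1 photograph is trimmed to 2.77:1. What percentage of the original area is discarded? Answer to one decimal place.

Going from 1.93:1 to 2.77:1 means cutting height while keeping width.
(1.930)/(2.770) ≈ 0.697 of the area survives, leaving 30.32% discarded.

30.3%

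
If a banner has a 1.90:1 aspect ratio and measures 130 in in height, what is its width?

247 in

130 × 1.900 = 247.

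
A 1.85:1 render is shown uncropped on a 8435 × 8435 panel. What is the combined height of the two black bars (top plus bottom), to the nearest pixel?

3876 px

1.85:1 is wider than 1:1, so it spans the full width.
The render is 8435 / 1.850 ≈ 4559.46 px tall.
8435 − 4559.46 = 3875.54 px of bars.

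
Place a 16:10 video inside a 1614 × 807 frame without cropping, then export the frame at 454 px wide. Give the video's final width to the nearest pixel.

363 px

In the 1614×807 frame the video fills the height: width = 807 × 16/10 ≈ 1291.20 px.
The frame scales by 454/1614 = 0.2813; 1291.20 × 0.2813 ≈ 363.20 px.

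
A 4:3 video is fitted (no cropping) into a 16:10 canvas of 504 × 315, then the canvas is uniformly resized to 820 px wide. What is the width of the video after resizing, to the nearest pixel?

683 px

At 504×315 the video is height-limited, so width = 315 × 4/3 ≈ 420.00 px.
Resizing to 820 px wide multiplies everything by 1.6270: 420.00 → 683.33 px.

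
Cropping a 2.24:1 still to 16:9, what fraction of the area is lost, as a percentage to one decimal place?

20.6%

16:9 is narrower than 2.24:1, so the crop keeps the full height and trims the width.
Area ratio = (1.778)/(2.240) = 79.37%; the remaining 20.63% is cropped out.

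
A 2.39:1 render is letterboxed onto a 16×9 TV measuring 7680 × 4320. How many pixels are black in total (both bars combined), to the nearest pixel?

8498772 pixels

2.39:1 is wider than 16×9, so it spans the full width.
That makes the image 3213.3891 px tall (7680 / 2.390).
Black = 4320 − 3213.3891 = 1106.6109 px.
Across the 7680-px span: 1106.6109 × 7680 ≈ 8498772 px.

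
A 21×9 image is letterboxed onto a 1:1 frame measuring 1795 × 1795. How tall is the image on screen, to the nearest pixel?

Since 2.333 > 1.000, the image is width-limited.
Content height = 1795 × 9/21 ≈ 769.29 px.

769 px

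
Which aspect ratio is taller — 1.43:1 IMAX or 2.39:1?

1.43:1 IMAX

1.43 and 2.39; 2.39 > 1.43. The smaller width-to-height ratio is the taller frame.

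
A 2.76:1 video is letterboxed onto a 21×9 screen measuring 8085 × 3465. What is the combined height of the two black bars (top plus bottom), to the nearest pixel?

Since 2.760 > 2.333, the video is width-limited.
The video is 8085 / 2.760 ≈ 2929.35 px tall.
Leftover height: 3465 − 2929.35 = 535.65 px.

536 px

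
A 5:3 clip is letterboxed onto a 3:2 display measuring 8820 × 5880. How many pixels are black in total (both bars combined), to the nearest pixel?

5186160 pixels

5:3 is wider than 3:2, so it spans the full width.
Content height = 8820 × 3/5 ≈ 5292.0000 px.
Leftover height: 5880 − 5292.0000 = 588.0000 px.
That's 588.0000 × 8820 ≈ 5186160 black pixels.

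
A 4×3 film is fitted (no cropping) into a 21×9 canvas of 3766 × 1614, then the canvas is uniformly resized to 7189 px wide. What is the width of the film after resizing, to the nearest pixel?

In the 3766×1614 frame the film fills the height: width = 1614 × 4/3 ≈ 2152.00 px.
Resizing to 7189 px wide multiplies everything by 1.9089: 2152.00 → 4108.00 px.

4108 px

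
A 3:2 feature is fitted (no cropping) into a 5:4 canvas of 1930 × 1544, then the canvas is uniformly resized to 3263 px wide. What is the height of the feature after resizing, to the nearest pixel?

At 1930×1544 the feature is width-limited, so height = 1930 × 2/3 ≈ 1286.67 px.
Scaling 1930 → 3263 is ×1.6907, so the height becomes 1286.67 × 1.6907 ≈ 2175.33 px.

2175 px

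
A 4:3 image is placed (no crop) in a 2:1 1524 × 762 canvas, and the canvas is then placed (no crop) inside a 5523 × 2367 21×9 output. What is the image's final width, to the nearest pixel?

3156 px

4:3 in 1524×762: fills the height, so the image is 1016.00 × 762.00.
The 2:1 canvas is height-limited in 5523×2367, giving 4734.00 × 2367.00; scale factor 3.1063.
The image scales with it: width 1016.00 × 3.1063 ≈ 3156.00.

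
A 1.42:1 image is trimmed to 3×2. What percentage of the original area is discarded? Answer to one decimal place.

Going from 1.42:1 to 3×2 means cutting height while keeping width.
Area ratio = (1.420)/(1.500) = 94.67%; the remaining 5.33% is cropped out.

5.3%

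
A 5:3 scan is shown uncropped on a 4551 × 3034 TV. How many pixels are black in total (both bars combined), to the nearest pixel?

1380773 pixels

Since 1.667 > 1.500, the scan is width-limited.
That makes the image 2730.6000 px tall (4551 × 3/5).
Black = 3034 − 2730.6000 = 303.4000 px.
That's 303.4000 × 4551 ≈ 1380773 black pixels.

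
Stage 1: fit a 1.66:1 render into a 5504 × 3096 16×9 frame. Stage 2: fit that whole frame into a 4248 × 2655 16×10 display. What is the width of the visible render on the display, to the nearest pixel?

Inside the 5504×3096 canvas the render is height-limited at 5139.36 × 3096.00.
The 16×9 canvas is width-limited in 4248×2655, giving 4248.00 × 2389.50; scale factor 0.7718.
The render scales with it: width 5139.36 × 0.7718 ≈ 3966.57.

3967 px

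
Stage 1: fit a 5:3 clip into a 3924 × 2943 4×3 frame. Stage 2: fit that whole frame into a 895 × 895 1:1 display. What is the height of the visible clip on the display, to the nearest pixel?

5:3 in 3924×2943: fills the width, so the clip is 3924.00 × 2354.40.
Second fit — the 4×3 canvas into 895×895 spans the width: 895.00 × 671.25 (×0.2281 from 3924×2943).
The clip scales with it: height 2354.40 × 0.2281 ≈ 537.00.

537 px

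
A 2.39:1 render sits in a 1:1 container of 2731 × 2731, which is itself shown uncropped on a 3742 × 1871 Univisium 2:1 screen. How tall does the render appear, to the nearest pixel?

783 px

Inside the 2731×2731 canvas the render is width-limited at 2731.00 × 1142.68.
Second fit — the 1:1 canvas into 3742×1871 spans the height: 1871.00 × 1871.00 (×0.6851 from 2731×2731).
The render scales with it: height 1142.68 × 0.6851 ≈ 782.85.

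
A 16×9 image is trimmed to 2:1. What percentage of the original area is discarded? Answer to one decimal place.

The width stays; only height is cut (since 2:1 is wider than 16×9).
Fraction kept = (1.778)/(2.000) ≈ 88.89%, so 11.11% is lost.

11.1%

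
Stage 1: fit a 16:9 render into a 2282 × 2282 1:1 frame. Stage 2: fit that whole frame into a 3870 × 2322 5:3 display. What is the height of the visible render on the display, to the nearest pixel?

1306 px

16:9 in 2282×2282: fills the width, so the render is 2282.00 × 1283.62.
Second fit — the 1:1 canvas into 3870×2322 spans the height: 2322.00 × 2322.00 (×1.0175 from 2282×2282).
Applying the same ×1.0175: 1283.62 → 1306.12.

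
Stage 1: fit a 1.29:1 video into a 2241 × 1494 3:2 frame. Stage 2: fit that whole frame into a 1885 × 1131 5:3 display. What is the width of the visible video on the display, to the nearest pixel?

1459 px

1.29:1 in 2241×1494: fills the height, so the video is 1927.26 × 1494.00.
3:2 in 1885×1131: fills the height, so the intermediate becomes 1696.50 × 1131.00 — a scale of ×0.7570.
So the video's width is 1927.26 × 0.7570 ≈ 1458.99.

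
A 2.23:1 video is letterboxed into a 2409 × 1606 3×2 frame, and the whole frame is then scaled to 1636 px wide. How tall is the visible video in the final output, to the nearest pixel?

734 px

In the 2409×1606 frame the video fills the width: height = 2409 / 2.230 ≈ 1080.27 px.
Resizing to 1636 px wide multiplies everything by 0.6791: 1080.27 → 733.63 px.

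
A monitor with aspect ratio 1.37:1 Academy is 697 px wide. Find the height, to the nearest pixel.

509 px

697 / 1.370 = 508.76.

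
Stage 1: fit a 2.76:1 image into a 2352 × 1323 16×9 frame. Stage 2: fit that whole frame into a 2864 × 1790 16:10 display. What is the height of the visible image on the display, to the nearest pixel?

1038 px

2.76:1 in 2352×1323: fills the width, so the image is 2352.00 × 852.17.
16×9 in 2864×1790: fills the width, so the intermediate becomes 2864.00 × 1611.00 — a scale of ×1.2177.
The image scales with it: height 852.17 × 1.2177 ≈ 1037.68.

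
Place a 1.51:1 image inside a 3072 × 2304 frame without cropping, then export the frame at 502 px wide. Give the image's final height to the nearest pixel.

332 px

Fitted into 3072×2304, the image spans the width; its height is 3072 / 1.510 ≈ 2034.44 px.
The frame scales by 502/3072 = 0.1634; 2034.44 × 0.1634 ≈ 332.45 px.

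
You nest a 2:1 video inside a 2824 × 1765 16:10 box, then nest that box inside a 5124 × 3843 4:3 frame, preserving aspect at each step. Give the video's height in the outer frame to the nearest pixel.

2562 px

Inside the 2824×1765 canvas the video is width-limited at 2824.00 × 1412.00.
The 16:10 canvas is width-limited in 5124×3843, giving 5124.00 × 3202.50; scale factor 1.8144.
The video scales with it: height 1412.00 × 1.8144 ≈ 2562.00.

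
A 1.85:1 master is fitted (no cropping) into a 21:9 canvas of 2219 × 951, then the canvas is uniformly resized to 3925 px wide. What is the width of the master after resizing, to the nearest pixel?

3112 px

Fitted into 2219×951, the master spans the height; its width is 951 × 1.850 ≈ 1759.35 px.
The frame scales by 3925/2219 = 1.7688; 1759.35 × 1.7688 ≈ 3111.96 px.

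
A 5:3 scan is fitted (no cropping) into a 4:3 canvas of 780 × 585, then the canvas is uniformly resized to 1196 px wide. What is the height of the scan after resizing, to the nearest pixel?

In the 780×585 frame the scan fills the width: height = 780 × 3/5 ≈ 468.00 px.
Scaling 780 → 1196 is ×1.5333, so the height becomes 468.00 × 1.5333 ≈ 717.60 px.

718 px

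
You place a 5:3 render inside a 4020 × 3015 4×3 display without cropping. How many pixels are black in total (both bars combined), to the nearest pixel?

5:3 is wider than 4×3, so it spans the full width.
That makes the image 2412.0000 px tall (4020 × 3/5).
Leftover height: 3015 − 2412.0000 = 603.0000 px.
That's 603.0000 × 4020 ≈ 2424060 black pixels.

2424060 pixels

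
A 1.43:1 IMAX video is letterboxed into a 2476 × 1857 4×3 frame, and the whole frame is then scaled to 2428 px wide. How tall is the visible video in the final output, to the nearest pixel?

1698 px

At 2476×1857 the video is width-limited, so height = 2476 / 1.430 ≈ 1731.47 px.
Resizing to 2428 px wide multiplies everything by 0.9806: 1731.47 → 1697.90 px.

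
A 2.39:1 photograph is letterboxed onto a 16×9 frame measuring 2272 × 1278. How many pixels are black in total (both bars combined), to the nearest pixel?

2.39:1 (2.390) > 16×9 (1.778), so the photograph fills the width.
Content height = 2272 / 2.390 ≈ 950.6276 px.
1278 − 950.6276 = 327.3724 px of bars.
Bar area = 327.3724 × 2272 ≈ 743790 px.

743790 pixels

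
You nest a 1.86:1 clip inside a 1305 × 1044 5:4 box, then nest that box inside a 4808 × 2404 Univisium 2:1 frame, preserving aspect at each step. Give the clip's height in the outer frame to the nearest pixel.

Inside the 1305×1044 canvas the clip is width-limited at 1305.00 × 701.61.
The 5:4 canvas is height-limited in 4808×2404, giving 3005.00 × 2404.00; scale factor 2.3027.
The clip scales with it: height 701.61 × 2.3027 ≈ 1615.59.

1616 px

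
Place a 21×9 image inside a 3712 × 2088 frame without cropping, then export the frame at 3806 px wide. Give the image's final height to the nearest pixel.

In the 3712×2088 frame the image fills the width: height = 3712 × 9/21 ≈ 1590.86 px.
The frame scales by 3806/3712 = 1.0253; 1590.86 × 1.0253 ≈ 1631.14 px.

1631 px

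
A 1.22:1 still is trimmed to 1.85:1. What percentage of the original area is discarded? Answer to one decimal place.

Going from 1.22:1 to 1.85:1 means cutting height while keeping width.
Area ratio = (1.220)/(1.850) = 65.95%; the remaining 34.05% is cropped out.

34.1%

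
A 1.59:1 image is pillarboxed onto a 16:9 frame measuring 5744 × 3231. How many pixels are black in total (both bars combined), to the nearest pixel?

1.59:1 (1.590) < 16:9 (1.778), so the image fills the height.
That makes the image 5137.2900 px wide (3231 × 1.590).
Black = 5744 − 5137.2900 = 606.7100 px.
Bar area = 606.7100 × 3231 ≈ 1960280 px.

1960280 pixels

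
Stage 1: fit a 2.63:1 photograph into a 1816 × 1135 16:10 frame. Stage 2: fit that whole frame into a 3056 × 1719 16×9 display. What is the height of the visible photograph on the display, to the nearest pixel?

1046 px

2.63:1 in 1816×1135: fills the width, so the photograph is 1816.00 × 690.49.
The 16:10 canvas is height-limited in 3056×1719, giving 2750.40 × 1719.00; scale factor 1.5145.
Applying the same ×1.5145: 690.49 → 1045.78.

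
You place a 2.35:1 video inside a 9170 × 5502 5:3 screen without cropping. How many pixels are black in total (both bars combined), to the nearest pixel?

14670829 pixels

Since 2.350 > 1.667, the video is width-limited.
That makes the image 3902.1277 px tall (9170 / 2.350).
Black = 5502 − 3902.1277 = 1599.8723 px.
Across the 9170-px span: 1599.8723 × 9170 ≈ 14670829 px.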